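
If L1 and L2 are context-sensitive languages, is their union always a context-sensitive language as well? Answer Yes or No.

Yes

A linear-bounded automaton can nondeterministically choose to simulate the LBA for L₁ or the LBA for L₂; equivalently, with disjoint nonterminals, S → S₁ | S₂ added to two noncontracting grammars is still noncontracting.
So the context-sensitive languages are closed under union.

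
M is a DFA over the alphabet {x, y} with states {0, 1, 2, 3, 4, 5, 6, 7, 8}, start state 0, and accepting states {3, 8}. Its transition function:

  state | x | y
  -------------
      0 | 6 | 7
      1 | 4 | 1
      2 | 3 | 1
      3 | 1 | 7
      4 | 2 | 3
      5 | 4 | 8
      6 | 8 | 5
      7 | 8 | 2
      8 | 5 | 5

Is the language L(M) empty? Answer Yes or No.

No

The string xx is accepted: the run 0 → 6 → 8 ends in the accepting state 8.
Since at least one string is accepted, L(M) is not empty.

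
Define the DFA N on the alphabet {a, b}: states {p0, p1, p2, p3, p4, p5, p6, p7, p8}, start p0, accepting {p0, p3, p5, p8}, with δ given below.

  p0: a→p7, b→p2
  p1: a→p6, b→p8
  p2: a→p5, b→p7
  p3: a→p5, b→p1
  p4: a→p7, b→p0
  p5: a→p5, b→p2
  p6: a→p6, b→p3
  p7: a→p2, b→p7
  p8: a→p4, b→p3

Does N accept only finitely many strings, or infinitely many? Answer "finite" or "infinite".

State p2 is reachable from the start and can reach an accepting state, and it lies on the cycle p2 → p5 → p2.
Traversing that cycle any number of times yields accepted strings of unbounded length, so the language is infinite.

infinite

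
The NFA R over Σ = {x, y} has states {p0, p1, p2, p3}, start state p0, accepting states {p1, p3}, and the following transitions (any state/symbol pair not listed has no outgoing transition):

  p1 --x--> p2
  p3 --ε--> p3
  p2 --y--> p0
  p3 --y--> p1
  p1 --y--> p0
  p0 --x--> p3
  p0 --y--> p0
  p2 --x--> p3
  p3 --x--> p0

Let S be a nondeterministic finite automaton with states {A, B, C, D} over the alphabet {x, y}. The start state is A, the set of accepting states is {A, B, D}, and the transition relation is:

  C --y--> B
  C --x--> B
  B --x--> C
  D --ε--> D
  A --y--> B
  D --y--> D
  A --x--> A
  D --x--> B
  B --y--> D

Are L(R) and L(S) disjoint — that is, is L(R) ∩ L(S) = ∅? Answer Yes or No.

No

The string x is accepted by both R and S.
Hence L(R) ∩ L(S) ≠ ∅.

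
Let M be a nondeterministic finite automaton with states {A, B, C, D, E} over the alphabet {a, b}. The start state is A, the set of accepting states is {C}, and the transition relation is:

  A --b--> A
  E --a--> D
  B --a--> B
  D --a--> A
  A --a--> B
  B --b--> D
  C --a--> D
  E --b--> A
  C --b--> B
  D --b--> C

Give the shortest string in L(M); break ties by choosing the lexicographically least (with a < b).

A breadth-first search from A reaches an accepting state first via the path A → B → D → C on input abb.
No string of length < 3 is accepted (BFS exhausts all shorter strings without reaching an accepting state), and abb is the lexicographically least accepting string of length 3.

abb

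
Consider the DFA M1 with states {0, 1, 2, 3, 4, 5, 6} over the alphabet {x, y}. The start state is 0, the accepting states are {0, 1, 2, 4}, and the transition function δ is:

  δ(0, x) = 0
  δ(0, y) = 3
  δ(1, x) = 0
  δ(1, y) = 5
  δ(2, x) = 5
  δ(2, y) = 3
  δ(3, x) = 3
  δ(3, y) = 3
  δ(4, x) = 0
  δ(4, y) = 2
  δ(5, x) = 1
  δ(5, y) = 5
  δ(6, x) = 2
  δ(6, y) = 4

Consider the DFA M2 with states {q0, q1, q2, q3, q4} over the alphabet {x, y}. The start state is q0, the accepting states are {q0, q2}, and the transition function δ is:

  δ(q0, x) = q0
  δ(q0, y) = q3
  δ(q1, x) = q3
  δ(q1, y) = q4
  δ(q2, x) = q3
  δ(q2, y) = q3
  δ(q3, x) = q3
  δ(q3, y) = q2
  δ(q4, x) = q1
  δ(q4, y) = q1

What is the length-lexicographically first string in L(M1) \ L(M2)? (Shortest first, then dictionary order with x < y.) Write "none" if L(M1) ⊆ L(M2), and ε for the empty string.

Exploring the product automaton M1 × M2 from the start pair (0, q0), following both machines on each input symbol, reaches 3 state pairs: (0, q0), (3, q3), (3, q2).
M1 accepts in {0, 1, 2, 4} and M2 accepts in {q0, q2}. The reachable pairs whose M1-component is accepting are (0, q0); in each of them the M2-component is accepting too, so the product for L(M1) \ L(M2) (M1-component accepting, M2-component rejecting) has no reachable accepting pair and the difference is empty.
So every string accepted by M1 is also accepted by M2: L(M1) \ L(M2) = ∅ and there is no such string.

none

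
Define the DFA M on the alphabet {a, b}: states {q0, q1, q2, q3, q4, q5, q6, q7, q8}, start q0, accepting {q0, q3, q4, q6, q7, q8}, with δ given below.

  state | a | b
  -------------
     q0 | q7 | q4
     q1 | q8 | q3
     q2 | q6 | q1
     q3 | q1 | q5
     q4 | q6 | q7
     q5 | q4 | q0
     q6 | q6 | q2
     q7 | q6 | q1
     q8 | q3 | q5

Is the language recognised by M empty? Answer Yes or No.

No

The empty string ε is accepted: the run q0 ends in the accepting state q0.
Since at least one string is accepted, L(M) is not empty.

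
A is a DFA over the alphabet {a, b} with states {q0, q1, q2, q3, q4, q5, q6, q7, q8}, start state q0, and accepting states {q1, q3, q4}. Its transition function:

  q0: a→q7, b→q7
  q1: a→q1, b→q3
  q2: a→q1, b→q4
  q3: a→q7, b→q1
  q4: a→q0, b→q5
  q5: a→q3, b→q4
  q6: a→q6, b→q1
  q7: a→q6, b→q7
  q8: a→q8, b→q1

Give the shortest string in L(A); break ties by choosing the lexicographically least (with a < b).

A breadth-first search from q0 reaches an accepting state first via the path q0 → q7 → q6 → q1 on input aab.
No string of length < 3 is accepted (BFS exhausts all shorter strings without reaching an accepting state), and aab is the lexicographically least accepting string of length 3.

aab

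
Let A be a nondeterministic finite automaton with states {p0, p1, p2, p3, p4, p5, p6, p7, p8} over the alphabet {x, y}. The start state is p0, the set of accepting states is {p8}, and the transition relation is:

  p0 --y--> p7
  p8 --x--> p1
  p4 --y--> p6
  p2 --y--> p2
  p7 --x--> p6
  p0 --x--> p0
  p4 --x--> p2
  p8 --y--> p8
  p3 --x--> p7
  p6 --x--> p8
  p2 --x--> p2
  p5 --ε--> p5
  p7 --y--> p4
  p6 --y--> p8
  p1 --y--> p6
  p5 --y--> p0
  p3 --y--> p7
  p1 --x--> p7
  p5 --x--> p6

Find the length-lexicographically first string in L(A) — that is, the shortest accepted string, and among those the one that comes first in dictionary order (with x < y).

yxx

A breadth-first search from p0 reaches an accepting state first via the path p0 → p7 → p6 → p8 on input yxx.
No string of length < 3 is accepted (BFS exhausts all shorter strings without reaching an accepting state), and yxx is the lexicographically least accepting string of length 3.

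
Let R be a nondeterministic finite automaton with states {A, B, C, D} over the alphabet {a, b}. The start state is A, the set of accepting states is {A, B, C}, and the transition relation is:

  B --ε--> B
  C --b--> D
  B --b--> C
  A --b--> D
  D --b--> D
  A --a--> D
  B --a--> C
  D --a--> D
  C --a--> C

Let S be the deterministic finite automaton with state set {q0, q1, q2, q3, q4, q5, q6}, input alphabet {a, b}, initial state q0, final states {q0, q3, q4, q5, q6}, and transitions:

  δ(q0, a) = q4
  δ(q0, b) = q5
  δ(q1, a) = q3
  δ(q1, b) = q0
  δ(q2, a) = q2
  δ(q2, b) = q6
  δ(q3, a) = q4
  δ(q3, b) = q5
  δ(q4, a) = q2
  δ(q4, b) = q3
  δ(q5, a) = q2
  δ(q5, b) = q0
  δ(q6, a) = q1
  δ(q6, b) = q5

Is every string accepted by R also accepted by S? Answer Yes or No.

Yes

Exploring the product automaton R × S from the start pair (A, q0), following both machines on each input symbol, reaches 8 state pairs: (A, q0), (D, q4), (D, q5), (D, q2), (D, q3), (D, q0), (D, q6), (D, q1).
R accepts in {A, B, C} and S accepts in {q0, q3, q4, q5, q6}. The reachable pairs whose R-component is accepting are (A, q0); in each of them the S-component is accepting too, so the product for L(R) \ L(S) (R-component accepting, S-component rejecting) has no reachable accepting pair and the difference is empty.
Hence every string in L(R) is also in L(S).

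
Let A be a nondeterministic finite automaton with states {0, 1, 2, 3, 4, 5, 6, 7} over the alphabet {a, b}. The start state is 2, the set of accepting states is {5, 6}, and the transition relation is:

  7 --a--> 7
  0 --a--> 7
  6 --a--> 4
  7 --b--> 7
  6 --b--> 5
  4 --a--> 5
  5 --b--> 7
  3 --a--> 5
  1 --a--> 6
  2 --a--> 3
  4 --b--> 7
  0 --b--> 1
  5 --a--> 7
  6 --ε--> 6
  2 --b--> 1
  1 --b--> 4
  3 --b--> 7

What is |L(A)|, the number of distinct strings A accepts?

The useful subgraph on states {1, 2, 3, 4, 5, 6} is acyclic, so L(A) is finite; the longest accepting path visits 5 useful states, giving maximum string length 4.
Counting accepting paths from 2 by length: 2 of length 2, 2 of length 3, 1 of length 4. Total 5.

5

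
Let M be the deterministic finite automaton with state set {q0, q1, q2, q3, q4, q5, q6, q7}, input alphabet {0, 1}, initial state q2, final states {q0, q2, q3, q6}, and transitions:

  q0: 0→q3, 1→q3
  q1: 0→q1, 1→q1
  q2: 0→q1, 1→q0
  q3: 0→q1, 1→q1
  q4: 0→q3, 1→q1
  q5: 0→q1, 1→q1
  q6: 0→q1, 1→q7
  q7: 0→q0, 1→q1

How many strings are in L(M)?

4

The useful subgraph on states {q0, q2, q3} is acyclic, so L(M) is finite; the longest accepting path visits 3 useful states, giving maximum string length 2.
Counting accepting paths from q2 by length: 1 of length 0, 1 of length 1, 2 of length 2. Total 4.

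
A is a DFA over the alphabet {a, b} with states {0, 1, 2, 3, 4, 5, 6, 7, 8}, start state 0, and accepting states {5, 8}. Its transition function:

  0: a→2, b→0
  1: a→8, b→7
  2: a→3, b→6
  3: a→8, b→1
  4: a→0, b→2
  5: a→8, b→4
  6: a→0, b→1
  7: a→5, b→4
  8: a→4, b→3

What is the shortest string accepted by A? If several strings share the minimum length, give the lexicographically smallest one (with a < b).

aaa

A breadth-first search from 0 reaches an accepting state first via the path 0 → 2 → 3 → 8 on input aaa.
No string of length < 3 is accepted (BFS exhausts all shorter strings without reaching an accepting state), and aaa is the lexicographically least accepting string of length 3.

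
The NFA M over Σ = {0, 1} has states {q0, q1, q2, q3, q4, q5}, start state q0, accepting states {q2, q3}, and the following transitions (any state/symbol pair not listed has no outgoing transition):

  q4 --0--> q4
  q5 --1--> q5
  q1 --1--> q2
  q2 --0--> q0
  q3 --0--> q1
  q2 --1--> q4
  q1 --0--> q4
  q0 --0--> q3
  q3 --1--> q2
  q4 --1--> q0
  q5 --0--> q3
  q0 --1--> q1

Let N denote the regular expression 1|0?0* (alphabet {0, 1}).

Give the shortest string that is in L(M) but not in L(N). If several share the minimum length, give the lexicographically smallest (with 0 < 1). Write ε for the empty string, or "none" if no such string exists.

The string 01 is accepted by M but not by N.
No shorter string lies in the difference, and 01 is the lexicographically first length-2 string in L(M) \ L(N).

01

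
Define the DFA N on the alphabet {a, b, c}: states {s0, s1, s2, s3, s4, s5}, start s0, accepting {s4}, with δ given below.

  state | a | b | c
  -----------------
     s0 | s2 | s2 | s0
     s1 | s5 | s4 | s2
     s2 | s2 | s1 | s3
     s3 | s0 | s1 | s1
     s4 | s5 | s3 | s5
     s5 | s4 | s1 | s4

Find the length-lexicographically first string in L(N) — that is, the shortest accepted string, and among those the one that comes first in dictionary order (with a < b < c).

abb

A breadth-first search from s0 reaches an accepting state first via the path s0 → s2 → s1 → s4 on input abb.
No string of length < 3 is accepted (BFS exhausts all shorter strings without reaching an accepting state), and abb is the lexicographically least accepting string of length 3.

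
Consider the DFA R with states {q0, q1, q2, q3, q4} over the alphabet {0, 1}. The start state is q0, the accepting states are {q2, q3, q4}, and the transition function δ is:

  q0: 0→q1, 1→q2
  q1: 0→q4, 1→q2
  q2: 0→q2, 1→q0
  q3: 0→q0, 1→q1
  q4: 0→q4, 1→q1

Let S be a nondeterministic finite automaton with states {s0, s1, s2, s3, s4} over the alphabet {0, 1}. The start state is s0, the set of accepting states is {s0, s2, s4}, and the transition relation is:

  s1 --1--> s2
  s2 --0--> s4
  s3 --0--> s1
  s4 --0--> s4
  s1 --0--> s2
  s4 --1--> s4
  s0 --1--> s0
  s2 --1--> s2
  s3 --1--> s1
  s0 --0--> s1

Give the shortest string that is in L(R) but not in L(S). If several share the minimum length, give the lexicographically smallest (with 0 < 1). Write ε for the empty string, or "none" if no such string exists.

The string 10 is accepted by R but not by S.
No shorter string lies in the difference, and 10 is the lexicographically first length-2 string in L(R) \ L(S).

10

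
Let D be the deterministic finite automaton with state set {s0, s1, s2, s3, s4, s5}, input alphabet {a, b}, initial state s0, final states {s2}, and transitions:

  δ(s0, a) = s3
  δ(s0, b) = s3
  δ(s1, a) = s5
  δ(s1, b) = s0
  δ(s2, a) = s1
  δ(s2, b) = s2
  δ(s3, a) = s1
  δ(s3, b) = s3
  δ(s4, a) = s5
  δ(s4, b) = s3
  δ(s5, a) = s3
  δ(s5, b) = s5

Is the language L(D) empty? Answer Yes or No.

The states reachable from the start state are {s0, s1, s3, s5}.
None of the accepting states {s2} is reachable, so no string is accepted and L(D) = ∅.

Yes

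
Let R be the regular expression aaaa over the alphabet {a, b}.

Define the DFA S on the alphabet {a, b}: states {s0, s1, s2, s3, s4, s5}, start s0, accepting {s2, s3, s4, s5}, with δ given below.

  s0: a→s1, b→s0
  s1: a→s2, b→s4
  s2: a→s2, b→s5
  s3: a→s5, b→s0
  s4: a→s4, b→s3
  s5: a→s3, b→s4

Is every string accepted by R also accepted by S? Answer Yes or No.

Yes

Converting the expression R to a DFA (subset construction, then merging equivalent states) gives the minimal DFA with states {r0, r1, r2, r3, r4, r5}, start state r0, accepting states {r5} and transitions r0: a→r1, b→r2; r1: a→r3, b→r2; r2: a→r2, b→r2; r3: a→r4, b→r2; r4: a→r5, b→r2; r5: a→r2, b→r2.
Exploring the product automaton R × S from the start pair (r0, s0), following both machines on each input symbol, reaches 11 state pairs: (r0, s0), (r1, s1), (r2, s0), (r3, s2), (r2, s4), (r2, s1), (r4, s2), (r2, s5), (r2, s3), (r2, s2), (r5, s2).
R accepts in {r5} and S accepts in {s2, s3, s4, s5}. The reachable pairs whose R-component is accepting are (r5, s2); in each of them the S-component is accepting too, so the product for L(R) \ L(S) (R-component accepting, S-component rejecting) has no reachable accepting pair and the difference is empty.
Hence every string in L(R) is also in L(S).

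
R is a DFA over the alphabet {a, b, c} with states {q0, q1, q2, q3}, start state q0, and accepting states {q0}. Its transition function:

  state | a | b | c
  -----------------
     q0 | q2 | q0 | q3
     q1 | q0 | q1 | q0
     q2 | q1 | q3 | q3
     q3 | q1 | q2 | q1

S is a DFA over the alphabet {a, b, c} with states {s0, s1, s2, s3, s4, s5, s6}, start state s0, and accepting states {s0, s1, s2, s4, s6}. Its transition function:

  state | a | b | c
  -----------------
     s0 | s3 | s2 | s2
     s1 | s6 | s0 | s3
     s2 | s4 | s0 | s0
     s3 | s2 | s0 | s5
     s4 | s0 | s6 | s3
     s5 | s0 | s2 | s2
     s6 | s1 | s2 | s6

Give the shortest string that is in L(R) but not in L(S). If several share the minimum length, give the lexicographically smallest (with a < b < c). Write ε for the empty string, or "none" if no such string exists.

The string cac is accepted by R but not by S.
No shorter string lies in the difference, and cac is the lexicographically first length-3 string in L(R) \ L(S).

cac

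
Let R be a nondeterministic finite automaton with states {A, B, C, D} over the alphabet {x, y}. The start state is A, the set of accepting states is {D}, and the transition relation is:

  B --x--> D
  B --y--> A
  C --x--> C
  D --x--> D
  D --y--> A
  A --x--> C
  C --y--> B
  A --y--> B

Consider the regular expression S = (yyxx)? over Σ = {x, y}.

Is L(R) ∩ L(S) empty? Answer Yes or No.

Yes

Converting the expression S to a DFA (subset construction, then merging equivalent states) gives the minimal DFA with states {s0, s1, s2, s3, s4, s5}, start state s0, accepting states {s0, s5} and transitions s0: x→s1, y→s2; s1: x→s1, y→s1; s2: x→s1, y→s3; s3: x→s4, y→s1; s4: x→s5, y→s1; s5: x→s1, y→s1.
Exploring the product automaton R × S from the start pair (A, s0), following both machines on each input symbol, reaches 9 state pairs: (A, s0), (C, s1), (B, s2), (B, s1), (D, s1), (A, s3), (A, s1), (C, s4), (C, s5).
R accepts in {D} and S accepts in {s0, s5}; no reachable pair has both components accepting, so no string drives both machines to acceptance simultaneously and L(R) ∩ L(S) = ∅.
So no string is accepted by both, and the intersection is empty.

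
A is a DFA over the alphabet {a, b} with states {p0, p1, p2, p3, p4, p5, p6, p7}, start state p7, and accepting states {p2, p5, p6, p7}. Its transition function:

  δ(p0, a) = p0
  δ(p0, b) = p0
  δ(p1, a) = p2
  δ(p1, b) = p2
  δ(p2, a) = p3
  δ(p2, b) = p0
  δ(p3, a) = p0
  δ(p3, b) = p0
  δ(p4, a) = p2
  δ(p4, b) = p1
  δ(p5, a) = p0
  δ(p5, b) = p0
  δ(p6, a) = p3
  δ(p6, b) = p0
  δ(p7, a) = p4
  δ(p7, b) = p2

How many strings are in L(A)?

5

The useful subgraph on states {p1, p2, p4, p7} is acyclic, so L(A) is finite; the longest accepting path visits 4 useful states, giving maximum string length 3.
Counting accepting paths from p7 by length: 1 of length 0, 1 of length 1, 1 of length 2, 2 of length 3. Total 5.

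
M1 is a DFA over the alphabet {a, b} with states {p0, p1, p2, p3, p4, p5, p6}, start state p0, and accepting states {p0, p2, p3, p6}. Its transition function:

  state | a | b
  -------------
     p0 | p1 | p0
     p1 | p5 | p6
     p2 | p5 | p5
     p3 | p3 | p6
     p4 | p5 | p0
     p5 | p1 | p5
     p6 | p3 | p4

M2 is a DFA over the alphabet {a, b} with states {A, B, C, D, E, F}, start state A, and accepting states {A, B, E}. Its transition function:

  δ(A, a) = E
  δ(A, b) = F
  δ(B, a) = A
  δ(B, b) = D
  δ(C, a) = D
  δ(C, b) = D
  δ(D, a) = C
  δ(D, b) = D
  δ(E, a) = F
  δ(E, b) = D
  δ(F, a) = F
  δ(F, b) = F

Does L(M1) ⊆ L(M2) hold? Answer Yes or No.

No

The string b is in L(M1) but not in L(M2).
So L(M1) ⊄ L(M2).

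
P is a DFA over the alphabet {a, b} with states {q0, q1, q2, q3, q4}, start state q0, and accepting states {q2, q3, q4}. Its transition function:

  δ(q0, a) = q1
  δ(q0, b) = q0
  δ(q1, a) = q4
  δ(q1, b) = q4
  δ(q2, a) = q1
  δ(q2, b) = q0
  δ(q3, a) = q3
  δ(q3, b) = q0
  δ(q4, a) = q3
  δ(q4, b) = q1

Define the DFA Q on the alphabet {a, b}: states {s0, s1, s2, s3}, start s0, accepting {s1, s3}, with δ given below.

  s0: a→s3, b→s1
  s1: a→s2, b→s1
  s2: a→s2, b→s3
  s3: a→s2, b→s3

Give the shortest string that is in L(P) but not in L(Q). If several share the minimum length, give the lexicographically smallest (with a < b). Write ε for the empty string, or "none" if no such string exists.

aa

The string aa is accepted by P but not by Q.
No shorter string lies in the difference, and aa is the lexicographically first length-2 string in L(P) \ L(Q).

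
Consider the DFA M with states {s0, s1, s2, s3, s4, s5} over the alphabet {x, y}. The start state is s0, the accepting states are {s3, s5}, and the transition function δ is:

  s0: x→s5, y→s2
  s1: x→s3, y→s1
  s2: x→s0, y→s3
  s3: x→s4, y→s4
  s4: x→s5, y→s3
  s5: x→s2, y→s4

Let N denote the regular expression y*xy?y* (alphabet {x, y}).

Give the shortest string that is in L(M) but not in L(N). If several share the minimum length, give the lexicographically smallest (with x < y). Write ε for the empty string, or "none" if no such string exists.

yy

The string yy is accepted by M but not by N.
No shorter string lies in the difference, and yy is the lexicographically first length-2 string in L(M) \ L(N).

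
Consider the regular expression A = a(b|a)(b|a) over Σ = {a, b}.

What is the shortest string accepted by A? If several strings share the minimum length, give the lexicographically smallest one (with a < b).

By inspection of the expression, no string of length less than 3 matches, and aaa is the lexicographically first match of length 3.

aaa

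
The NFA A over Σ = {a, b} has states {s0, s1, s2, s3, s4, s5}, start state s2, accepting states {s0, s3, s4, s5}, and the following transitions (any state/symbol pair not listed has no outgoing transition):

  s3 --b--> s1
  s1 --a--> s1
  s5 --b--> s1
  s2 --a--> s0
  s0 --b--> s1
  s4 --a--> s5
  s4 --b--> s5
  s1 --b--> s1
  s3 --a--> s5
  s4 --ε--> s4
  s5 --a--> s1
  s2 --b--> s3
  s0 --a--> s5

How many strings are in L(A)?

4

The useful subgraph on states {s0, s2, s3, s5} is acyclic, so L(A) is finite; the longest accepting path visits 3 useful states, giving maximum string length 2.
Counting accepting paths from s2 by length: 2 of length 1, 2 of length 2. Total 4.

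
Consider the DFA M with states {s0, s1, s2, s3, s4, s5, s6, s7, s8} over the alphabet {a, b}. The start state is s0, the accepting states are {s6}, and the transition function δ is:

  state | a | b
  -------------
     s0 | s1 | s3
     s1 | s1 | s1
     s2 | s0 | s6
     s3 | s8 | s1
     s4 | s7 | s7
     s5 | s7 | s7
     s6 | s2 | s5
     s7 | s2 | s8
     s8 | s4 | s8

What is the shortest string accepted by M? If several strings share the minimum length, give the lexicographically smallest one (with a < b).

A breadth-first search from s0 reaches an accepting state first via the path s0 → s3 → s8 → s4 → s7 → s2 → s6 on input baaaab.
No string of length < 6 is accepted (BFS exhausts all shorter strings without reaching an accepting state), and baaaab is the lexicographically least accepting string of length 6.

baaaab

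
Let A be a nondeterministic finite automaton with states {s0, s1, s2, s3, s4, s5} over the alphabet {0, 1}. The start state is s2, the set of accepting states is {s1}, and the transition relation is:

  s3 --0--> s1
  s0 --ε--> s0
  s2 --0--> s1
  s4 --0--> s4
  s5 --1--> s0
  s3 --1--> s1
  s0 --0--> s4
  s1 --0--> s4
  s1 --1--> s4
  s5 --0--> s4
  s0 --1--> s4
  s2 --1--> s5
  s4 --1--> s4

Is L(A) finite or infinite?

The useful states (reachable from s2 and able to reach an accepting state) are {s1, s2}.
Restricted to these states the transition graph has no cycle, so every accepting path has bounded length and L is finite.

finite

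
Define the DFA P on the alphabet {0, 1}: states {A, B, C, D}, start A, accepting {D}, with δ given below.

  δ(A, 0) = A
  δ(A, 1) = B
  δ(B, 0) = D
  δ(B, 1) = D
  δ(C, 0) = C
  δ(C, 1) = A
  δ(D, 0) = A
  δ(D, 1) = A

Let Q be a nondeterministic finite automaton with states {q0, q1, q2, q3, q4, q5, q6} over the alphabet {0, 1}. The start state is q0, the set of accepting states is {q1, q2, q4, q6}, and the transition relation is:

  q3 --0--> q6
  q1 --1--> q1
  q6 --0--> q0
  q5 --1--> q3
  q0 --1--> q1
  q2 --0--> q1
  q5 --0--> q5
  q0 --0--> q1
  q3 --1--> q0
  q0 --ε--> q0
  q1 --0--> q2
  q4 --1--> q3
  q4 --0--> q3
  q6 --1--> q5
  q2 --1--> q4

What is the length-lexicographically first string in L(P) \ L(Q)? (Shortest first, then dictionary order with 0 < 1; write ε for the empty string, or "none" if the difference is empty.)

0010

The string 0010 is accepted by P but not by Q.
No shorter string lies in the difference, and 0010 is the lexicographically first length-4 string in L(P) \ L(Q).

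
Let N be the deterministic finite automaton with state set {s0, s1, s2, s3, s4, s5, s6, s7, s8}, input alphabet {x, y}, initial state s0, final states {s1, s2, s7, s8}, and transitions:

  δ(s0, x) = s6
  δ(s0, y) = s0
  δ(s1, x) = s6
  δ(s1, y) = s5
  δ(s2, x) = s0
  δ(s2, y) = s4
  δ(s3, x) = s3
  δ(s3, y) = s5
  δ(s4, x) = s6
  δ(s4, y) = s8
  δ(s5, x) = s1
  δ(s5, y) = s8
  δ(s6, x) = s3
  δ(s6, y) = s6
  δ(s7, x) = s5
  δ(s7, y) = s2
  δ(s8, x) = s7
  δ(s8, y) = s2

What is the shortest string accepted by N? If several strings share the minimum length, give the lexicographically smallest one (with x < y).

A breadth-first search from s0 reaches an accepting state first via the path s0 → s6 → s3 → s5 → s1 on input xxyx.
No string of length < 4 is accepted (BFS exhausts all shorter strings without reaching an accepting state), and xxyx is the lexicographically least accepting string of length 4.

xxyx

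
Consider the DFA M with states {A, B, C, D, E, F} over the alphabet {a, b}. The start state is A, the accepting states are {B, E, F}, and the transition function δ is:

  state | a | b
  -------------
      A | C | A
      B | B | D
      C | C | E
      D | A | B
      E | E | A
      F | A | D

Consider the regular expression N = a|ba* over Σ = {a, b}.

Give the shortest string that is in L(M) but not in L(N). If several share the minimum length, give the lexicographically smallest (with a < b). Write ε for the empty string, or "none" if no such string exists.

The string ab is accepted by M but not by N.
No shorter string lies in the difference, and ab is the lexicographically first length-2 string in L(M) \ L(N).

ab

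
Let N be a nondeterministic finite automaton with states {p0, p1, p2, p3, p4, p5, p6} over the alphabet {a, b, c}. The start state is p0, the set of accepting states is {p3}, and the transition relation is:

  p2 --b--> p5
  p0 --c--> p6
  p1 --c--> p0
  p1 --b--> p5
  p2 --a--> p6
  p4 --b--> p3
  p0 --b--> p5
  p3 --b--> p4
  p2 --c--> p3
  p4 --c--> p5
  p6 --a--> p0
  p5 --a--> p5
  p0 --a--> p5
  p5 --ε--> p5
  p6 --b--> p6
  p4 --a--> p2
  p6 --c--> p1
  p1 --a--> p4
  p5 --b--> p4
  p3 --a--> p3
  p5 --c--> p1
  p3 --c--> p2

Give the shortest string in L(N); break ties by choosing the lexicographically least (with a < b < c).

abb

A breadth-first search from p0 reaches an accepting state first via the path p0 → p5 → p4 → p3 on input abb.
No string of length < 3 is accepted (BFS exhausts all shorter strings without reaching an accepting state), and abb is the lexicographically least accepting string of length 3.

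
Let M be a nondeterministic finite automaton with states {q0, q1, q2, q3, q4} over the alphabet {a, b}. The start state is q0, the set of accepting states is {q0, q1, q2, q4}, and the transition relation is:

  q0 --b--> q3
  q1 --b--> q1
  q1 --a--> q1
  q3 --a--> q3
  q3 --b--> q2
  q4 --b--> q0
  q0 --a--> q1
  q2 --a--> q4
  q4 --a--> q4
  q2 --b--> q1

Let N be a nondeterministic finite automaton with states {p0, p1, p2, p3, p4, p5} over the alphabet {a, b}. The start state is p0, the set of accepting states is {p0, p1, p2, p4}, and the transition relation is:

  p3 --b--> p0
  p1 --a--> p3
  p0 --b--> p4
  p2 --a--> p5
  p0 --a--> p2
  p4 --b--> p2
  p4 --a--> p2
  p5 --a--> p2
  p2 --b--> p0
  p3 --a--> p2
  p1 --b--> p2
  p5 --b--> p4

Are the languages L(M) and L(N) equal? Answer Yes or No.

The string aa is accepted by M but rejected by N.
So L(M) ≠ L(N).

No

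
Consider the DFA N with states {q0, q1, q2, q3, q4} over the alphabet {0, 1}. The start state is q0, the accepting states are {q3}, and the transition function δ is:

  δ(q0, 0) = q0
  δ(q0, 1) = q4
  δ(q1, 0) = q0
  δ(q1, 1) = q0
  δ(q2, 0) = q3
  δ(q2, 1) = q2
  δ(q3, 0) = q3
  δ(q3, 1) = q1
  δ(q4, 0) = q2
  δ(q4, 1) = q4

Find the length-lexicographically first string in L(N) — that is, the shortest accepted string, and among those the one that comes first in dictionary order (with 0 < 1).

A breadth-first search from q0 reaches an accepting state first via the path q0 → q4 → q2 → q3 on input 100.
No string of length < 3 is accepted (BFS exhausts all shorter strings without reaching an accepting state), and 100 is the lexicographically least accepting string of length 3.

100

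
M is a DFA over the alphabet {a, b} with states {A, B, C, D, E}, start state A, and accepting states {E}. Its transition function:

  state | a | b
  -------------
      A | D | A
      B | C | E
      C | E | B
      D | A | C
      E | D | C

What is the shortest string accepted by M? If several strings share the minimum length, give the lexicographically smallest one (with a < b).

A breadth-first search from A reaches an accepting state first via the path A → D → C → E on input aba.
No string of length < 3 is accepted (BFS exhausts all shorter strings without reaching an accepting state), and aba is the lexicographically least accepting string of length 3.

aba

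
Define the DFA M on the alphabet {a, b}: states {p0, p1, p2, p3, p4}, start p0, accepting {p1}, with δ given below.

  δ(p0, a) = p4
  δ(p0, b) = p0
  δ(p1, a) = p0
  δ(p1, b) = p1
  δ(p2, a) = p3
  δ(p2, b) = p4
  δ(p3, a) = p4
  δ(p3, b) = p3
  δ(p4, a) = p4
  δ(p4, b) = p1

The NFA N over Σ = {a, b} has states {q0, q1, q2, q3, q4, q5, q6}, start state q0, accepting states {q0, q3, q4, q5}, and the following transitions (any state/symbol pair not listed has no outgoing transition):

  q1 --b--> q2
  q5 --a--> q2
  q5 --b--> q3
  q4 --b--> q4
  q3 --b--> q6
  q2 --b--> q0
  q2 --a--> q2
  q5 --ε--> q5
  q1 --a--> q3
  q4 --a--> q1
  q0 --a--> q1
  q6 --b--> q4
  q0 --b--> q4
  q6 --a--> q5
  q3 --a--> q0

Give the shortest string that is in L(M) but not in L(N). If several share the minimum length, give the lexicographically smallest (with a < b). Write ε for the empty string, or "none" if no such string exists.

The string ab is accepted by M but not by N.
No shorter string lies in the difference, and ab is the lexicographically first length-2 string in L(M) \ L(N).

ab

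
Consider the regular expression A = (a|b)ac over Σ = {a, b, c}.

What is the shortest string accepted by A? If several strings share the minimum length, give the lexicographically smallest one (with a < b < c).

By inspection of the expression, no string of length less than 3 matches, and aac is the lexicographically first match of length 3.

aac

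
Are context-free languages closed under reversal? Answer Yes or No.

Reversing the right-hand side of every production of a context-free grammar for L gives a context-free grammar for Lᴿ (induction on derivation length).
So the context-free languages are closed under reversal.

Yes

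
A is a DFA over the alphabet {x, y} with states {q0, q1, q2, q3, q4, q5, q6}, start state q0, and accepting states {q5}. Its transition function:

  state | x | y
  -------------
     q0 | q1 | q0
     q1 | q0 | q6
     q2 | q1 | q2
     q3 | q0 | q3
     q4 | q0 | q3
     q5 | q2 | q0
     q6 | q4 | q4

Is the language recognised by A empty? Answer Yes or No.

The states reachable from the start state are {q0, q1, q3, q4, q6}.
None of the accepting states {q5} is reachable, so no string is accepted and L(A) = ∅.

Yes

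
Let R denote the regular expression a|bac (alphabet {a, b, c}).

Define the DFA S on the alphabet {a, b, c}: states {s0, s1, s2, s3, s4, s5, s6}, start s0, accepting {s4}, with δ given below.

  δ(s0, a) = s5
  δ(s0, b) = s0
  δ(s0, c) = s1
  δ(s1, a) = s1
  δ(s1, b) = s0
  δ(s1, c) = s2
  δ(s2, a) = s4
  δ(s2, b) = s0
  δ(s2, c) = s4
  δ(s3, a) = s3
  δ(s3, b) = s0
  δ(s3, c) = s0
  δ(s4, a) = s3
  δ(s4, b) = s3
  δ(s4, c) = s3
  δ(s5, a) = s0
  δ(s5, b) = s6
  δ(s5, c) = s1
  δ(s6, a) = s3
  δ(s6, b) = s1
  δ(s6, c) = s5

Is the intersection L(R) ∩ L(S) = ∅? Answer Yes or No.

Yes

Converting the expression R to a DFA (subset construction, then merging equivalent states) gives the minimal DFA with states {r0, r1, r2, r3, r4}, start state r0, accepting states {r1} and transitions r0: a→r1, b→r2, c→r3; r1: a→r3, b→r3, c→r3; r2: a→r4, b→r3, c→r3; r3: a→r3, b→r3, c→r3; r4: a→r3, b→r3, c→r1.
Exploring the product automaton R × S from the start pair (r0, s0), following both machines on each input symbol, reaches 12 state pairs: (r0, s0), (r1, s5), (r2, s0), (r3, s1), (r3, s0), (r3, s6), (r4, s5), (r3, s2), (r3, s5), (r3, s3), (r1, s1), (r3, s4).
R accepts in {r1} and S accepts in {s4}; no reachable pair has both components accepting, so no string drives both machines to acceptance simultaneously and L(R) ∩ L(S) = ∅.
So no string is accepted by both, and the intersection is empty.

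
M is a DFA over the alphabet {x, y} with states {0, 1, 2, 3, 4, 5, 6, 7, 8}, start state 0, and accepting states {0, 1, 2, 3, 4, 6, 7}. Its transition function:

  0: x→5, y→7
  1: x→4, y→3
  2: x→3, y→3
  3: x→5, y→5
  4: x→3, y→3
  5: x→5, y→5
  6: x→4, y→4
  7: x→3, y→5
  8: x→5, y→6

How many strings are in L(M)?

The useful subgraph on states {0, 3, 7} is acyclic, so L(M) is finite; the longest accepting path visits 3 useful states, giving maximum string length 2.
Counting accepting paths from 0 by length: 1 of length 0, 1 of length 1, 1 of length 2. Total 3.

3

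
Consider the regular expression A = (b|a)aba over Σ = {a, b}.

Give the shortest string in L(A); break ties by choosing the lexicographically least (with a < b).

aaba

By inspection of the expression, no string of length less than 4 matches, and aaba is the lexicographically first match of length 4.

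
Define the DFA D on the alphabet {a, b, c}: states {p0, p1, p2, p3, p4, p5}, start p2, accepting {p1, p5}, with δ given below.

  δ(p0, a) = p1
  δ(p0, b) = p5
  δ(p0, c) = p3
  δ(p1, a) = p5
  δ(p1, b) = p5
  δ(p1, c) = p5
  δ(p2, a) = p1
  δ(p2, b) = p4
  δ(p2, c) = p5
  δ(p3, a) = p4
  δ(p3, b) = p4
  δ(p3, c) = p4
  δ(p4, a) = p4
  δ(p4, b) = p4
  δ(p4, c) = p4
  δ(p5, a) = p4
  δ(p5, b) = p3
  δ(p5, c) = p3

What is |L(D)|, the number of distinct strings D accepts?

The useful subgraph on states {p1, p2, p5} is acyclic, so L(D) is finite; the longest accepting path visits 3 useful states, giving maximum string length 2.
Counting accepting paths from p2 by length: 2 of length 1, 3 of length 2. Total 5.

5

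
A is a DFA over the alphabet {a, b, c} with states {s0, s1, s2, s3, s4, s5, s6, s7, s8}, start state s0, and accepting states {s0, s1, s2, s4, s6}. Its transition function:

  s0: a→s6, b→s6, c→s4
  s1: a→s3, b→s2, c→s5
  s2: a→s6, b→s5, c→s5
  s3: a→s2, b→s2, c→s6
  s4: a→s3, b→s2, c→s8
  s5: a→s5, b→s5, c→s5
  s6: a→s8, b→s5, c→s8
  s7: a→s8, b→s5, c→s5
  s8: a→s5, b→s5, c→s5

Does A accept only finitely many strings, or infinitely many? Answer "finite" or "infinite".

finite

The useful states (reachable from s0 and able to reach an accepting state) are {s0, s2, s3, s4, s6}.
Restricted to these states the transition graph has no cycle, so every accepting path has bounded length and L is finite.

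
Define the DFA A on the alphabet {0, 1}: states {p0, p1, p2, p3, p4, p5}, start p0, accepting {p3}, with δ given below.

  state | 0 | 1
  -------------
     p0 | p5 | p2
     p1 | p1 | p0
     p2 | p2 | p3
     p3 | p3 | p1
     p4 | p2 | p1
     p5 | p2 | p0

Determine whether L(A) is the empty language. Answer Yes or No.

The string 11 is accepted: the run p0 → p2 → p3 ends in the accepting state p3.
Since at least one string is accepted, L(A) is not empty.

No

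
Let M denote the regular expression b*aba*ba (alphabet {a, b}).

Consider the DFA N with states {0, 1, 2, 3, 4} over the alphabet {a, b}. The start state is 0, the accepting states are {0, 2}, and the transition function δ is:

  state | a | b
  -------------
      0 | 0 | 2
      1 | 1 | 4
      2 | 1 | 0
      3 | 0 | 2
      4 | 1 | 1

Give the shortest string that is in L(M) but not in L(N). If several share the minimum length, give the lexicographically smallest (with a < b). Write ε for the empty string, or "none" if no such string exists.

The string ababa is accepted by M but not by N.
No shorter string lies in the difference, and ababa is the lexicographically first length-5 string in L(M) \ L(N).

ababa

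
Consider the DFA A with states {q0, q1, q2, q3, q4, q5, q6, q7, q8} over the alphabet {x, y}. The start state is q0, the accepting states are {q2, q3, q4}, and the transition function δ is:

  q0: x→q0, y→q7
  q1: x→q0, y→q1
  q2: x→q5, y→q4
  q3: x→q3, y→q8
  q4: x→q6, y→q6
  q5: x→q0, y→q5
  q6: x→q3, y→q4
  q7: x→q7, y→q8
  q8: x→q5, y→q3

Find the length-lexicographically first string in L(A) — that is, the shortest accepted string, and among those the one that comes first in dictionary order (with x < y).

yyy

A breadth-first search from q0 reaches an accepting state first via the path q0 → q7 → q8 → q3 on input yyy.
No string of length < 3 is accepted (BFS exhausts all shorter strings without reaching an accepting state), and yyy is the lexicographically least accepting string of length 3.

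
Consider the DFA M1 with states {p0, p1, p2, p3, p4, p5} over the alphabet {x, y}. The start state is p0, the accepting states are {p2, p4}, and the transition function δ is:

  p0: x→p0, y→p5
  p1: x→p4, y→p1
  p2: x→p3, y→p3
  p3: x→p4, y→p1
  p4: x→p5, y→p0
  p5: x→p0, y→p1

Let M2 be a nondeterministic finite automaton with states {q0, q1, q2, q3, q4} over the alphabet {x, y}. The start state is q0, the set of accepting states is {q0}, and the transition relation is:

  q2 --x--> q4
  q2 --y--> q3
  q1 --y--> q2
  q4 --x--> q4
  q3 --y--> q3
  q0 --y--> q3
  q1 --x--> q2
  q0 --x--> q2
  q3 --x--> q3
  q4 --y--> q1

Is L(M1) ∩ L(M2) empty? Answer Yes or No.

Exploring the product automaton M1 × M2 from the start pair (p0, q0), following both machines on each input symbol, reaches 15 state pairs: (p0, q0), (p0, q2), (p5, q3), (p0, q4), (p0, q3), (p1, q3), (p5, q1), (p4, q3), (p1, q2), (p4, q4), (p5, q4), (p0, q1), (p1, q1), (p5, q2), (p4, q2).
M1 accepts in {p2, p4} and M2 accepts in {q0}; no reachable pair has both components accepting, so no string drives both machines to acceptance simultaneously and L(M1) ∩ L(M2) = ∅.
So no string is accepted by both, and the intersection is empty.

Yes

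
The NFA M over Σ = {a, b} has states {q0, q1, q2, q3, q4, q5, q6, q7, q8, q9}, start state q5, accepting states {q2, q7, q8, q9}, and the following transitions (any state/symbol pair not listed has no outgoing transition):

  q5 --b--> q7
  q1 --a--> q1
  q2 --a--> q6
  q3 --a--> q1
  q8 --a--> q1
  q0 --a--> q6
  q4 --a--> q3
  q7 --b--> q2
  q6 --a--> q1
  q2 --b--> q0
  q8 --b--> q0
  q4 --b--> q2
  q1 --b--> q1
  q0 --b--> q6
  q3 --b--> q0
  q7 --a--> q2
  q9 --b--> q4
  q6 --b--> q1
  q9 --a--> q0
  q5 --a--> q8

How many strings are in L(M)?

The useful subgraph on states {q2, q5, q7, q8} is acyclic, so L(M) is finite; the longest accepting path visits 3 useful states, giving maximum string length 2.
Counting accepting paths from q5 by length: 2 of length 1, 2 of length 2. Total 4.

4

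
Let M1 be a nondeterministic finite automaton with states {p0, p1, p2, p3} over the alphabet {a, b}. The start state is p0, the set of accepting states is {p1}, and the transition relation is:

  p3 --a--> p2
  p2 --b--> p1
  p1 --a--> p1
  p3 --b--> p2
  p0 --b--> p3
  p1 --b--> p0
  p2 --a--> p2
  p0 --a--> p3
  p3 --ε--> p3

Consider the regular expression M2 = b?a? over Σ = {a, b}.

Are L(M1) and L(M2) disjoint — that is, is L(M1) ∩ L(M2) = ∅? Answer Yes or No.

Yes

Converting the expression M2 to a DFA (subset construction, then merging equivalent states) gives the minimal DFA with states {r0, r1, r2, r3}, start state r0, accepting states {r0, r1, r2} and transitions r0: a→r1, b→r2; r1: a→r3, b→r3; r2: a→r1, b→r3; r3: a→r3, b→r3.
Exploring the product automaton M1 × M2 from the start pair (p0, r0), following both machines on each input symbol, reaches 8 state pairs: (p0, r0), (p3, r1), (p3, r2), (p2, r3), (p2, r1), (p1, r3), (p0, r3), (p3, r3).
M1 accepts in {p1} and M2 accepts in {r0, r1, r2}; no reachable pair has both components accepting, so no string drives both machines to acceptance simultaneously and L(M1) ∩ L(M2) = ∅.
So no string is accepted by both, and the intersection is empty.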